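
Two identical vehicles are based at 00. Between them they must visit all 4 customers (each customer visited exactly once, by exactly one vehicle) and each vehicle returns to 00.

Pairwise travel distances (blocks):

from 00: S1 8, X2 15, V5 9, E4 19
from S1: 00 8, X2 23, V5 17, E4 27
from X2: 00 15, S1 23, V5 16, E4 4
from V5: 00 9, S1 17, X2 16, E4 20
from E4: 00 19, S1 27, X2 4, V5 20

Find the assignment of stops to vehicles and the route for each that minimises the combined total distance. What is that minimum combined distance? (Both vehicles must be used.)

Try each way of splitting the stops between the two vehicles (each non-empty) and, for each split, find the best tour for each vehicle:
  {S1} + {X2, V5, E4}: 16 + 48 = 64
  {X2} + {S1, V5, E4}: 30 + 64 = 94
  {S1, X2} + {V5, E4}: 46 + 48 = 94
  {V5} + {S1, X2, E4}: 18 + 54 = 72
  {S1, V5} + {X2, E4}: 34 + 38 = 72
  {X2, V5} + {S1, E4}: 40 + 54 = 94
  … (7 splits in total)
Best: vehicle 1 00 → S1 → 00 = 16; vehicle 2 00 → X2 → E4 → V5 → 00 = 48; combined 64.

Minimum combined distance: 64 blocks.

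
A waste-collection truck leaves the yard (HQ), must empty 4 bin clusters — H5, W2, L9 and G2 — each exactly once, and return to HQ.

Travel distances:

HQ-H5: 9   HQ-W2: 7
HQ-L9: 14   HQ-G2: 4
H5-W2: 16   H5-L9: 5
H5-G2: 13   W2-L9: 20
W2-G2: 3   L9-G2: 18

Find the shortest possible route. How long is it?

Minimum total distance: 41.

There are 12 distinct closed tours to check (reversals are equivalent).
HQ-H5-W2-L9-G2-HQ: 9+16+20+18+4 = 67
HQ-H5-W2-G2-L9-HQ: 9+16+3+18+14 = 60
HQ-H5-L9-W2-G2-HQ: 9+5+20+3+4 = 41
HQ-H5-L9-G2-W2-HQ: 9+5+18+3+7 = 42
HQ-H5-G2-W2-L9-HQ: 9+13+3+20+14 = 59
HQ-H5-G2-L9-W2-HQ: 9+13+18+20+7 = 67
HQ-W2-H5-L9-G2-HQ: 7+16+5+18+4 = 50
HQ-W2-H5-G2-L9-HQ: 7+16+13+18+14 = 68
HQ-W2-L9-H5-G2-HQ: 7+20+5+13+4 = 49
HQ-W2-G2-H5-L9-HQ: 7+3+13+5+14 = 42
HQ-L9-H5-W2-G2-HQ: 14+5+16+3+4 = 42
HQ-L9-W2-H5-G2-HQ: 14+20+16+13+4 = 67
The minimum is 41.
One optimal route: HQ → H5 → L9 → W2 → G2 → HQ (or its reverse).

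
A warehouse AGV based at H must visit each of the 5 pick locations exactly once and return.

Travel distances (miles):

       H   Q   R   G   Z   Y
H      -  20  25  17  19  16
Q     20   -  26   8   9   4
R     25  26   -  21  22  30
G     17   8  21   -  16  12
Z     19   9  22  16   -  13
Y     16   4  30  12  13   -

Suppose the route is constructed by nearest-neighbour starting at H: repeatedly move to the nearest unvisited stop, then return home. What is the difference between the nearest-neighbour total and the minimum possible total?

H: Y=16, G=17, Z=19, Q=20, R=25 ⇒ Y
Y: Q=4, G=12, Z=13, R=30 ⇒ Q
Q: G=8, Z=9, R=26 ⇒ G
G: Z=16, R=21 ⇒ Z
Z: R=22 ⇒ R
NN route H → Y → Q → G → Z → R → H costs 91.
Optimal: H → R → Z → Q → Y → G → H costs 89 (by enumerating all 60 distinct tours).
Excess = 91 − 89 = 2.

The nearest-neighbour route is 2 miles longer than optimal.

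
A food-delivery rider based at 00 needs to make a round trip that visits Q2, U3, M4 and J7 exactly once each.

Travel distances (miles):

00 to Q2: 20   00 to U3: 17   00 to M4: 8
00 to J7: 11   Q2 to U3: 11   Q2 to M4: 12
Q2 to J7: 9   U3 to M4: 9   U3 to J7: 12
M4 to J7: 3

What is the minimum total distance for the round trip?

Minimum total distance: 48 miles.

With 4 stops there are 4!/2 = 12 distinct round trips (a route and its reverse cost the same).
00-Q2-U3-M4-J7-00: 20+11+9+3+11 = 54
00-Q2-U3-J7-M4-00: 20+11+12+3+8 = 54
00-Q2-M4-U3-J7-00: 20+12+9+12+11 = 64
00-Q2-M4-J7-U3-00: 20+12+3+12+17 = 64
00-Q2-J7-U3-M4-00: 20+9+12+9+8 = 58
00-Q2-J7-M4-U3-00: 20+9+3+9+17 = 58
00-U3-Q2-M4-J7-00: 17+11+12+3+11 = 54
00-U3-Q2-J7-M4-00: 17+11+9+3+8 = 48
00-U3-M4-Q2-J7-00: 17+9+12+9+11 = 58
00-U3-J7-Q2-M4-00: 17+12+9+12+8 = 58
00-M4-Q2-U3-J7-00: 8+12+11+12+11 = 54
00-M4-U3-Q2-J7-00: 8+9+11+9+11 = 48
The minimum is 48.
One optimal route: 00 → U3 → Q2 → J7 → M4 → 00 (or its reverse).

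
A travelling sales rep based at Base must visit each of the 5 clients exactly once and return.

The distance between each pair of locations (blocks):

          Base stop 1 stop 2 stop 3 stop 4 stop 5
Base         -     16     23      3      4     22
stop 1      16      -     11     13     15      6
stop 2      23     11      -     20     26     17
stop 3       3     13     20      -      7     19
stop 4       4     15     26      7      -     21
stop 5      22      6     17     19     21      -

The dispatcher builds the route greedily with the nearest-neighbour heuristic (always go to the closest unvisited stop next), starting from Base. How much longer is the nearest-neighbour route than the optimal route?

Base: stop 3=3, stop 4=4, stop 1=16, stop 5=22, stop 2=23 ⇒ stop 3
stop 3: stop 4=7, stop 1=13, stop 5=19, stop 2=20 ⇒ stop 4
stop 4: stop 1=15, stop 5=21, stop 2=26 ⇒ stop 1
stop 1: stop 5=6, stop 2=11 ⇒ stop 5
stop 5: stop 2=17 ⇒ stop 2
NN route Base → stop 3 → stop 4 → stop 1 → stop 5 → stop 2 → Base costs 71.
Optimal: Base → stop 3 → stop 2 → stop 1 → stop 5 → stop 4 → Base costs 65 (by enumerating all 60 distinct tours).
Excess = 71 − 65 = 6.

Excess over optimum: 6 blocks.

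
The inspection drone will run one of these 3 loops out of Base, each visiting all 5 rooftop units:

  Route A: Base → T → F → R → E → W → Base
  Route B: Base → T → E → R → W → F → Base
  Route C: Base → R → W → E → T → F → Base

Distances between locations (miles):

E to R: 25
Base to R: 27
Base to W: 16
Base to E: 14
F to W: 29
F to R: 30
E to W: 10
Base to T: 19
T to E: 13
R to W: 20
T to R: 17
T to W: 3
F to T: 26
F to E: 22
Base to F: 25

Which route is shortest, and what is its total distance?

Route A: 19 + 26 + 30 + 25 + 10 + 16 = 126
Route B: 19 + 13 + 25 + 20 + 29 + 25 = 131
Route C: 27 + 20 + 10 + 13 + 26 + 25 = 121

121 miles — Route C is the shortest.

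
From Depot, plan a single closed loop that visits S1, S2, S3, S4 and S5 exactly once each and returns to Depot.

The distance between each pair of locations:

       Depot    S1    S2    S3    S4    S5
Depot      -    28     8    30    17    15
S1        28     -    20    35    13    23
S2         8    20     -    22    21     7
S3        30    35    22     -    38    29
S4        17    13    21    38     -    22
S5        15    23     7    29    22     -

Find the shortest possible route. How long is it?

With 5 stops there are 5!/2 = 60 distinct round trips (a route and its reverse cost the same).
Depot-S1-S2-S3-S4-S5-Depot: 28+20+22+38+22+15 = 145
Depot-S1-S2-S3-S5-S4-Depot: 28+20+22+29+22+17 = 138
Depot-S1-S2-S4-S3-S5-Depot: 28+20+21+38+29+15 = 151
Depot-S1-S2-S4-S5-S3-Depot: 28+20+21+22+29+30 = 150
Depot-S1-S2-S5-S3-S4-Depot: 28+20+7+29+38+17 = 139
Depot-S1-S2-S5-S4-S3-Depot: 28+20+7+22+38+30 = 145
Depot-S1-S3-S2-S4-S5-Depot: 28+35+22+21+22+15 = 143
Depot-S1-S3-S2-S5-S4-Depot: 28+35+22+7+22+17 = 131
Depot-S1-S3-S4-S2-S5-Depot: 28+35+38+21+7+15 = 144
Depot-S1-S3-S4-S5-S2-Depot: 28+35+38+22+7+8 = 138
Depot-S1-S3-S5-S2-S4-Depot: 28+35+29+7+21+17 = 137
Depot-S1-S3-S5-S4-S2-Depot: 28+35+29+22+21+8 = 143
Depot-S1-S4-S2-S3-S5-Depot: 28+13+21+22+29+15 = 128
Depot-S1-S4-S2-S5-S3-Depot: 28+13+21+7+29+30 = 128
… (46 more)
Depot-S2-S5-S3-S1-S4-Depot: 8+7+29+35+13+17 = 109  ← best
The minimum is 109.
One optimal route: Depot → S2 → S5 → S3 → S1 → S4 → Depot (or its reverse).

Shortest round trip = 109.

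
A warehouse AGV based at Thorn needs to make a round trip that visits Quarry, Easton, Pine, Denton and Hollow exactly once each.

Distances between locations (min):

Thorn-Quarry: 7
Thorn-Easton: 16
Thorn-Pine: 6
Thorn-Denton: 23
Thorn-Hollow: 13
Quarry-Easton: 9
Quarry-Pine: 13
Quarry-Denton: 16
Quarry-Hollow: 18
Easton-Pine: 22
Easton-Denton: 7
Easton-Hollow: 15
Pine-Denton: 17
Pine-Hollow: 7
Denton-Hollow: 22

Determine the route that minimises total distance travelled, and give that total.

Shortest round trip = 58 min.

With 5 stops there are 5!/2 = 60 distinct round trips (a route and its reverse cost the same).
Thorn-Quarry-Easton-Pine-Denton-Hollow-Thorn: 7+9+22+17+22+13 = 90
Thorn-Quarry-Easton-Pine-Hollow-Denton-Thorn: 7+9+22+7+22+23 = 90
Thorn-Quarry-Easton-Denton-Pine-Hollow-Thorn: 7+9+7+17+7+13 = 60
Thorn-Quarry-Easton-Denton-Hollow-Pine-Thorn: 7+9+7+22+7+6 = 58
Thorn-Quarry-Easton-Hollow-Pine-Denton-Thorn: 7+9+15+7+17+23 = 78
Thorn-Quarry-Easton-Hollow-Denton-Pine-Thorn: 7+9+15+22+17+6 = 76
Thorn-Quarry-Pine-Easton-Denton-Hollow-Thorn: 7+13+22+7+22+13 = 84
Thorn-Quarry-Pine-Easton-Hollow-Denton-Thorn: 7+13+22+15+22+23 = 102
Thorn-Quarry-Pine-Denton-Easton-Hollow-Thorn: 7+13+17+7+15+13 = 72
Thorn-Quarry-Pine-Denton-Hollow-Easton-Thorn: 7+13+17+22+15+16 = 90
Thorn-Quarry-Pine-Hollow-Easton-Denton-Thorn: 7+13+7+15+7+23 = 72
Thorn-Quarry-Pine-Hollow-Denton-Easton-Thorn: 7+13+7+22+7+16 = 72
Thorn-Quarry-Denton-Easton-Pine-Hollow-Thorn: 7+16+7+22+7+13 = 72
Thorn-Quarry-Denton-Easton-Hollow-Pine-Thorn: 7+16+7+15+7+6 = 58
… (46 more)
The minimum is 58.
One optimal route: Thorn → Quarry → Easton → Denton → Hollow → Pine → Thorn (or its reverse).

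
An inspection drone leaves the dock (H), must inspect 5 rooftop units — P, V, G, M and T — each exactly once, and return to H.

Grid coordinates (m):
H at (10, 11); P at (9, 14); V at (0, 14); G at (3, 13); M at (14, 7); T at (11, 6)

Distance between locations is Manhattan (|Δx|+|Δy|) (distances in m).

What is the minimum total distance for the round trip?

Minimum total distance: 44 m.

H→P→V→G→M→T→H: 4+9+4+17+4+6 = 44
H→P→V→G→T→M→H: 4+9+4+15+4+8 = 44
H→P→V→M→G→T→H: 4+9+21+17+15+6 = 72
H→P→V→M→T→G→H: 4+9+21+4+15+9 = 62
H→P→V→T→G→M→H: 4+9+19+15+17+8 = 72
H→P→V→T→M→G→H: 4+9+19+4+17+9 = 62
H→P→G→V→M→T→H: 4+7+4+21+4+6 = 46
H→P→G→V→T→M→H: 4+7+4+19+4+8 = 46
H→P→G→M→V→T→H: 4+7+17+21+19+6 = 74
H→P→G→M→T→V→H: 4+7+17+4+19+13 = 64
H→P→G→T→V→M→H: 4+7+15+19+21+8 = 74
H→P→G→T→M→V→H: 4+7+15+4+21+13 = 64
H→P→M→V→G→T→H: 4+12+21+4+15+6 = 62
H→P→M→V→T→G→H: 4+12+21+19+15+9 = 80
… (46 more)
The minimum is 44.
One optimal route: H → P → V → G → M → T → H (or its reverse).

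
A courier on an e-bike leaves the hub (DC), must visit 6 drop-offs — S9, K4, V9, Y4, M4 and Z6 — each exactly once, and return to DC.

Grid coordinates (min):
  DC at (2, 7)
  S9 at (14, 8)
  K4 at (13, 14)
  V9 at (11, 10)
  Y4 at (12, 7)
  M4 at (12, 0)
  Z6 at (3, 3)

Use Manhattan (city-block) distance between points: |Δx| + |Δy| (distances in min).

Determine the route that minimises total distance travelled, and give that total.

DC - S9 - K4 - V9 - Y4 - M4 - Z6 - DC: 13+7+6+4+7+12+5 = 54
DC - S9 - K4 - V9 - Y4 - Z6 - M4 - DC: 13+7+6+4+13+12+17 = 72
DC - S9 - K4 - V9 - M4 - Y4 - Z6 - DC: 13+7+6+11+7+13+5 = 62
DC - S9 - K4 - V9 - M4 - Z6 - Y4 - DC: 13+7+6+11+12+13+10 = 72
DC - S9 - K4 - V9 - Z6 - Y4 - M4 - DC: 13+7+6+15+13+7+17 = 78
DC - S9 - K4 - V9 - Z6 - M4 - Y4 - DC: 13+7+6+15+12+7+10 = 70
DC - S9 - K4 - Y4 - V9 - M4 - Z6 - DC: 13+7+8+4+11+12+5 = 60
DC - S9 - K4 - Y4 - V9 - Z6 - M4 - DC: 13+7+8+4+15+12+17 = 76
… (352 more)
DC - V9 - K4 - S9 - Y4 - M4 - Z6 - DC: 12+6+7+3+7+12+5 = 52  ← best
The minimum is 52.
One optimal route: DC → V9 → K4 → S9 → Y4 → M4 → Z6 → DC (or its reverse).

Shortest round trip = 52 min.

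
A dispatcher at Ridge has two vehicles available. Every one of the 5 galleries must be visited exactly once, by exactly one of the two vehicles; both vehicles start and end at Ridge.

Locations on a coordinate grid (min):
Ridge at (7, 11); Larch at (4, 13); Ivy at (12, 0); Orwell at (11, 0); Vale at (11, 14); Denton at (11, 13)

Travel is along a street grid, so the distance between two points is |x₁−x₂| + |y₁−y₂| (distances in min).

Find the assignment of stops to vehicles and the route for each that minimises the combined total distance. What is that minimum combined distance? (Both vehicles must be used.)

48 min — the smallest possible combined total.

Check every non-empty split of the stops between the two vehicles; for each half take its own optimal tour:
  {Larch} + {Ivy, Orwell, Vale, Denton}: 10 + 38 = 48
  {Ivy} + {Larch, Orwell, Vale, Denton}: 32 + 42 = 74
  {Larch, Ivy} + {Orwell, Vale, Denton}: 42 + 36 = 78
  {Orwell} + {Larch, Ivy, Vale, Denton}: 30 + 44 = 74
  {Larch, Orwell} + {Ivy, Vale, Denton}: 40 + 38 = 78
  {Ivy, Orwell} + {Larch, Vale, Denton}: 32 + 20 = 52
  … (15 splits in total)
Best: vehicle 1 Ridge → Larch → Ridge = 10; vehicle 2 Ridge → Ivy → Orwell → Vale → Denton → Ridge = 38; combined 48.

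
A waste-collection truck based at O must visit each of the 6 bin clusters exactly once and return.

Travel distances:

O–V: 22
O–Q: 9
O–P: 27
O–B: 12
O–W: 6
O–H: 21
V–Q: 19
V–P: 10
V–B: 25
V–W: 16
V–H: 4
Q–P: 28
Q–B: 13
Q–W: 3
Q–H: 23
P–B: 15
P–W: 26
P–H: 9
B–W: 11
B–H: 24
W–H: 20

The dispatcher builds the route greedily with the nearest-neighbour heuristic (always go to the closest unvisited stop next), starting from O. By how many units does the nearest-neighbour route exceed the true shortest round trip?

From O: W=6, Q=9, B=12, H=21, V=22, P=27 → choose W (6).
From W: Q=3, B=11, V=16, H=20, P=26 → choose Q (3).
From Q: B=13, V=19, H=23, P=28 → choose B (13).
From B: P=15, H=24, V=25 → choose P (15).
From P: H=9, V=10 → choose H (9).
From H: V=4 → choose V (4).
NN route O → W → Q → B → P → H → V → O costs 72.
Optimal: O → Q → W → V → H → P → B → O costs 68 (by enumerating all 360 distinct tours).
Excess = 72 − 68 = 4.

The nearest-neighbour route is 4 longer than optimal.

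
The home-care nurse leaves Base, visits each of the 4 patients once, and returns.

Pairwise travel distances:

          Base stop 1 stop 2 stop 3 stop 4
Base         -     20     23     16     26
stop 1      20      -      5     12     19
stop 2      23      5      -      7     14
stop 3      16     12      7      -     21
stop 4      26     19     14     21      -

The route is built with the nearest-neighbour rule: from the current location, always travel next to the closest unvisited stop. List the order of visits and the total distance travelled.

At Base the remaining stops are stop 3 16, stop 1 20, stop 2 23, stop 4 26; go to stop 3.
At stop 3 the remaining stops are stop 2 7, stop 1 12, stop 4 21; go to stop 2.
At stop 2 the remaining stops are stop 1 5, stop 4 14; go to stop 1.
At stop 1 the remaining stops are stop 4 19; go to stop 4.
Return stop 4→Base: 26.
Total = 16 + 7 + 5 + 19 + 26 = 73.

Total distance 73 via the nearest-neighbour route Base → stop 3 → stop 2 → stop 1 → stop 4 → Base.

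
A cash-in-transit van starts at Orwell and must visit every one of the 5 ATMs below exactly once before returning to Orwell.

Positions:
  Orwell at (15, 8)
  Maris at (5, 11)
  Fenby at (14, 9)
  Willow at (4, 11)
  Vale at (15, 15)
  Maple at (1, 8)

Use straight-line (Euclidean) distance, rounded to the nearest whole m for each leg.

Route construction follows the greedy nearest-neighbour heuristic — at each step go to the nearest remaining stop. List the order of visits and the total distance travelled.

Orwell → [Fenby:1 / Vale:7 / Maris:10 / Willow:11 / Maple:14] → Fenby (1)
Fenby → [Vale:6 / Maris:9 / Willow:10 / Maple:13] → Vale (6)
Vale → [Maris:11 / Willow:12 / Maple:16] → Maris (11)
Maris → [Willow:1 / Maple:5] → Willow (1)
Willow → [Maple:4] → Maple (4)
Return Maple→Orwell: 14.
Total = 1 + 6 + 11 + 1 + 4 + 14 = 37.

Total distance 37 m via the nearest-neighbour route Orwell → Fenby → Vale → Maris → Willow → Maple → Orwell.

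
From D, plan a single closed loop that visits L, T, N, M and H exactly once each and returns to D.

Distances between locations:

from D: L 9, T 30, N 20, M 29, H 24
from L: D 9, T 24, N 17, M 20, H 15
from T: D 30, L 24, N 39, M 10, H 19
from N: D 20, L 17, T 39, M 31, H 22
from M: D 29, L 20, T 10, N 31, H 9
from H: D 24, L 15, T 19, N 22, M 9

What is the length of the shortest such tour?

D-L-T-N-M-H-D: 9+24+39+31+9+24 = 136
D-L-T-N-H-M-D: 9+24+39+22+9+29 = 132
D-L-T-M-N-H-D: 9+24+10+31+22+24 = 120
D-L-T-M-H-N-D: 9+24+10+9+22+20 = 94
D-L-T-H-N-M-D: 9+24+19+22+31+29 = 134
D-L-T-H-M-N-D: 9+24+19+9+31+20 = 112
D-L-N-T-M-H-D: 9+17+39+10+9+24 = 108
D-L-N-T-H-M-D: 9+17+39+19+9+29 = 122
D-L-N-M-T-H-D: 9+17+31+10+19+24 = 110
D-L-N-M-H-T-D: 9+17+31+9+19+30 = 115
D-L-N-H-T-M-D: 9+17+22+19+10+29 = 106
D-L-N-H-M-T-D: 9+17+22+9+10+30 = 97
D-L-M-T-N-H-D: 9+20+10+39+22+24 = 124
D-L-M-T-H-N-D: 9+20+10+19+22+20 = 100
… (46 more)
The minimum is 94.
One optimal route: D → L → T → M → H → N → D (or its reverse).

Minimum total distance: 94.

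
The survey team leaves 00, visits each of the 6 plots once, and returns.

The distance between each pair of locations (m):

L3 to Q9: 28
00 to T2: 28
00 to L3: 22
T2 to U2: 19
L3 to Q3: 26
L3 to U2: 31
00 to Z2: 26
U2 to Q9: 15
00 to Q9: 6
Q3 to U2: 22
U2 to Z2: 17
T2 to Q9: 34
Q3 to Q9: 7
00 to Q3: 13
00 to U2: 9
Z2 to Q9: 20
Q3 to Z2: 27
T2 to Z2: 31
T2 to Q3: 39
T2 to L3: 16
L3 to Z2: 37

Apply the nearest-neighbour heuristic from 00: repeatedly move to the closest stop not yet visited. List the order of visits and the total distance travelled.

121 m along 00 → Q9 → Q3 → U2 → Z2 → T2 → L3 → 00.

At 00 the remaining stops are Q9 6, U2 9, Q3 13, L3 22, Z2 26, T2 28; go to Q9.
At Q9 the remaining stops are Q3 7, U2 15, Z2 20, L3 28, T2 34; go to Q3.
At Q3 the remaining stops are U2 22, L3 26, Z2 27, T2 39; go to U2.
At U2 the remaining stops are Z2 17, T2 19, L3 31; go to Z2.
At Z2 the remaining stops are T2 31, L3 37; go to T2.
At T2 the remaining stops are L3 16; go to L3.
Return L3→00: 22.
Total = 6 + 7 + 22 + 17 + 31 + 16 + 22 = 121.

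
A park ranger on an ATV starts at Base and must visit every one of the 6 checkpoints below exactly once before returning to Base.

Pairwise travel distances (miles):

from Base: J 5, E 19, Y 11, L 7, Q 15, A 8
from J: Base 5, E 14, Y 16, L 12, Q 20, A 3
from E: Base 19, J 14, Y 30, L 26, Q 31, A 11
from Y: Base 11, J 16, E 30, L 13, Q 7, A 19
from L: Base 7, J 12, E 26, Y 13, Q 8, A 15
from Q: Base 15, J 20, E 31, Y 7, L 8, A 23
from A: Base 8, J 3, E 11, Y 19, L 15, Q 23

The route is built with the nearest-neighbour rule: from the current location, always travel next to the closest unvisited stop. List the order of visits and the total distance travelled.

From Base: distances to unvisited — J=5, L=7, A=8, Y=11, Q=15, E=19. Nearest is J (5).
From J: distances to unvisited — A=3, L=12, E=14, Y=16, Q=20. Nearest is A (3).
From A: distances to unvisited — E=11, L=15, Y=19, Q=23. Nearest is E (11).
From E: distances to unvisited — L=26, Y=30, Q=31. Nearest is L (26).
From L: distances to unvisited — Q=8, Y=13. Nearest is Q (8).
From Q: distances to unvisited — Y=7. Nearest is Y (7).
Return Y→Base: 11.
Total = 5 + 3 + 11 + 26 + 8 + 7 + 11 = 71.

Total distance 71 miles via the nearest-neighbour route Base → J → A → E → L → Q → Y → Base.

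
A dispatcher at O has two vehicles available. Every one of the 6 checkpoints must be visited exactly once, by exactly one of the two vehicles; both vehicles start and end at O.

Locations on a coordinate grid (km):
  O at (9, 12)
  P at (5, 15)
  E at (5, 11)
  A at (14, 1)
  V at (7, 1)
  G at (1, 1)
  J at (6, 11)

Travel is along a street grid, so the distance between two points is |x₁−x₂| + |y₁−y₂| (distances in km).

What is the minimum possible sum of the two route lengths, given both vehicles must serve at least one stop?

Minimum combined distance: 62 km.

There are 2^5 − 1 = 31 ways to divide the 6 stops into two non-empty groups. For each, the best each vehicle can do is its own shortest tour through its group:
  {P} + {E, A, V, G, J}: 14 + 48 = 62
  {E} + {P, A, V, G, J}: 10 + 56 = 66
  {P, E} + {A, V, G, J}: 16 + 48 = 64
  {A} + {P, E, V, G, J}: 32 + 46 = 78
  {P, A} + {E, V, G, J}: 46 + 38 = 84
  {E, A} + {P, V, G, J}: 40 + 46 = 86
  … (31 splits in total)
Best: vehicle 1 O → P → O = 14; vehicle 2 O → A → V → G → E → J → O = 48; combined 62.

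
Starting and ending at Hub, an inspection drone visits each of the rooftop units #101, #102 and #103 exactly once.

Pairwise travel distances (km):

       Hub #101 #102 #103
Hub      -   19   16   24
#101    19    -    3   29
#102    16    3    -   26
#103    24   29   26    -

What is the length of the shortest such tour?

Minimum total distance: 72 km.

With 3 stops there are 3!/2 = 3 distinct round trips (a route and its reverse cost the same).
Hub-#101-#102-#103-Hub: 19+3+26+24 = 72
Hub-#101-#103-#102-Hub: 19+29+26+16 = 90
Hub-#102-#101-#103-Hub: 16+3+29+24 = 72
The minimum is 72.
One optimal route: Hub → #101 → #102 → #103 → Hub (or its reverse).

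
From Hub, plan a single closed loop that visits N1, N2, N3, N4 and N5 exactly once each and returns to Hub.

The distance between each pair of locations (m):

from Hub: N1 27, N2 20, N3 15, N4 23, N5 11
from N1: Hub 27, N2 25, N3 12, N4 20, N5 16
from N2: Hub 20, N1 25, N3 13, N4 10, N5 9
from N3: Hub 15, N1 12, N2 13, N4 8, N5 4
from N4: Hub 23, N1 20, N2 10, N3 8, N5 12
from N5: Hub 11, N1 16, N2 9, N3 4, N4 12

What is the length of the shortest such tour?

There are 60 distinct closed tours to check (reversals are equivalent).
Hub → N1 → N2 → N3 → N4 → N5 → Hub: 27+25+13+8+12+11 = 96
Hub → N1 → N2 → N3 → N5 → N4 → Hub: 27+25+13+4+12+23 = 104
Hub → N1 → N2 → N4 → N3 → N5 → Hub: 27+25+10+8+4+11 = 85
Hub → N1 → N2 → N4 → N5 → N3 → Hub: 27+25+10+12+4+15 = 93
Hub → N1 → N2 → N5 → N3 → N4 → Hub: 27+25+9+4+8+23 = 96
Hub → N1 → N2 → N5 → N4 → N3 → Hub: 27+25+9+12+8+15 = 96
Hub → N1 → N3 → N2 → N4 → N5 → Hub: 27+12+13+10+12+11 = 85
Hub → N1 → N3 → N2 → N5 → N4 → Hub: 27+12+13+9+12+23 = 96
Hub → N1 → N3 → N4 → N2 → N5 → Hub: 27+12+8+10+9+11 = 77
Hub → N1 → N3 → N4 → N5 → N2 → Hub: 27+12+8+12+9+20 = 88
Hub → N1 → N3 → N5 → N2 → N4 → Hub: 27+12+4+9+10+23 = 85
Hub → N1 → N3 → N5 → N4 → N2 → Hub: 27+12+4+12+10+20 = 85
Hub → N1 → N4 → N2 → N3 → N5 → Hub: 27+20+10+13+4+11 = 85
Hub → N1 → N4 → N2 → N5 → N3 → Hub: 27+20+10+9+4+15 = 85
… (46 more)
The minimum is 77.
One optimal route: Hub → N1 → N3 → N4 → N2 → N5 → Hub (or its reverse).

Minimum total distance: 77 m.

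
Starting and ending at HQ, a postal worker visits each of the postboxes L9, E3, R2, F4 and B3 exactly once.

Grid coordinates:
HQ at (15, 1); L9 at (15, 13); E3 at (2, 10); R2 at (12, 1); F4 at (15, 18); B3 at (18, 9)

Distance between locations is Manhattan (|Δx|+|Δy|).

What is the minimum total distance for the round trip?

There are 60 distinct closed tours to check (reversals are equivalent).
HQ → L9 → E3 → R2 → F4 → B3 → HQ: 12+16+19+20+12+11 = 90
HQ → L9 → E3 → R2 → B3 → F4 → HQ: 12+16+19+14+12+17 = 90
HQ → L9 → E3 → F4 → R2 → B3 → HQ: 12+16+21+20+14+11 = 94
HQ → L9 → E3 → F4 → B3 → R2 → HQ: 12+16+21+12+14+3 = 78
HQ → L9 → E3 → B3 → R2 → F4 → HQ: 12+16+17+14+20+17 = 96
HQ → L9 → E3 → B3 → F4 → R2 → HQ: 12+16+17+12+20+3 = 80
HQ → L9 → R2 → E3 → F4 → B3 → HQ: 12+15+19+21+12+11 = 90
HQ → L9 → R2 → E3 → B3 → F4 → HQ: 12+15+19+17+12+17 = 92
HQ → L9 → R2 → F4 → E3 → B3 → HQ: 12+15+20+21+17+11 = 96
HQ → L9 → R2 → F4 → B3 → E3 → HQ: 12+15+20+12+17+22 = 98
HQ → L9 → R2 → B3 → E3 → F4 → HQ: 12+15+14+17+21+17 = 96
HQ → L9 → R2 → B3 → F4 → E3 → HQ: 12+15+14+12+21+22 = 96
HQ → L9 → F4 → E3 → R2 → B3 → HQ: 12+5+21+19+14+11 = 82
HQ → L9 → F4 → E3 → B3 → R2 → HQ: 12+5+21+17+14+3 = 72
… (46 more)
HQ → R2 → E3 → L9 → F4 → B3 → HQ: 3+19+16+5+12+11 = 66  ← best
The minimum is 66.
One optimal route: HQ → R2 → E3 → L9 → F4 → B3 → HQ (or its reverse).

Minimum total distance: 66.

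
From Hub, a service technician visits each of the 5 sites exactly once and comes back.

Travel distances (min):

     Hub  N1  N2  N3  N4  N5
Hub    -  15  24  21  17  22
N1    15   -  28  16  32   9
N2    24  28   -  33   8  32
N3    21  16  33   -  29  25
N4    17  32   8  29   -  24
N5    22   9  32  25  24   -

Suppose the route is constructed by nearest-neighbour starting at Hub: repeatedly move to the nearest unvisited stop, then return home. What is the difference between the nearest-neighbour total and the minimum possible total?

The nearest-neighbour route is 8 min longer than optimal.

Hub: N1=15, N4=17, N3=21, N5=22, N2=24 ⇒ N1
N1: N5=9, N3=16, N2=28, N4=32 ⇒ N5
N5: N4=24, N3=25, N2=32 ⇒ N4
N4: N2=8, N3=29 ⇒ N2
N2: N3=33 ⇒ N3
NN route Hub → N1 → N5 → N4 → N2 → N3 → Hub costs 110.
Optimal: Hub → N2 → N4 → N5 → N1 → N3 → Hub costs 102 (by enumerating all 60 distinct tours).
Excess = 110 − 102 = 8.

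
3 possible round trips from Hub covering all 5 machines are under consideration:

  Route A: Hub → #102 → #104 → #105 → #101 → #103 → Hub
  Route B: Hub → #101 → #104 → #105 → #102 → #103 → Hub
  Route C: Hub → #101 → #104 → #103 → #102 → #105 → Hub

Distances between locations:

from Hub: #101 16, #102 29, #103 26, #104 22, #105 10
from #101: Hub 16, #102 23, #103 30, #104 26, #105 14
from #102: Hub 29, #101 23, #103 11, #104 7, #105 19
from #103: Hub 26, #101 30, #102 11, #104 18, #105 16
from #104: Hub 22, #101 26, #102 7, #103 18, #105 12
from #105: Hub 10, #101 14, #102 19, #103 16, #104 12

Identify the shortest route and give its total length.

Shortest is Route C, total 100.

Route A: 29 + 7 + 12 + 14 + 30 + 26 = 118
Route B: 16 + 26 + 12 + 19 + 11 + 26 = 110
Route C: 16 + 26 + 18 + 11 + 19 + 10 = 100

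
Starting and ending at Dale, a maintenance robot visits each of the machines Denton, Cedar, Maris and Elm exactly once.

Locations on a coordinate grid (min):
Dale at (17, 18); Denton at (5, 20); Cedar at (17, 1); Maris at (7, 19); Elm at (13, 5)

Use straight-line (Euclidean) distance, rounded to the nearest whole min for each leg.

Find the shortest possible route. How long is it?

There are 12 distinct closed tours to check (reversals are equivalent).
Dale→Denton→Cedar→Maris→Elm→Dale: 12+22+21+15+14 = 84
Dale→Denton→Cedar→Elm→Maris→Dale: 12+22+6+15+10 = 65
Dale→Denton→Maris→Cedar→Elm→Dale: 12+2+21+6+14 = 55
Dale→Denton→Maris→Elm→Cedar→Dale: 12+2+15+6+17 = 52
Dale→Denton→Elm→Cedar→Maris→Dale: 12+17+6+21+10 = 66
Dale→Denton→Elm→Maris→Cedar→Dale: 12+17+15+21+17 = 82
Dale→Cedar→Denton→Maris→Elm→Dale: 17+22+2+15+14 = 70
Dale→Cedar→Denton→Elm→Maris→Dale: 17+22+17+15+10 = 81
Dale→Cedar→Maris→Denton→Elm→Dale: 17+21+2+17+14 = 71
Dale→Cedar→Elm→Denton→Maris→Dale: 17+6+17+2+10 = 52
Dale→Maris→Denton→Cedar→Elm→Dale: 10+2+22+6+14 = 54
Dale→Maris→Cedar→Denton→Elm→Dale: 10+21+22+17+14 = 84
The minimum is 52.
One optimal route: Dale → Denton → Maris → Elm → Cedar → Dale (or its reverse).

Minimum total distance: 52 min.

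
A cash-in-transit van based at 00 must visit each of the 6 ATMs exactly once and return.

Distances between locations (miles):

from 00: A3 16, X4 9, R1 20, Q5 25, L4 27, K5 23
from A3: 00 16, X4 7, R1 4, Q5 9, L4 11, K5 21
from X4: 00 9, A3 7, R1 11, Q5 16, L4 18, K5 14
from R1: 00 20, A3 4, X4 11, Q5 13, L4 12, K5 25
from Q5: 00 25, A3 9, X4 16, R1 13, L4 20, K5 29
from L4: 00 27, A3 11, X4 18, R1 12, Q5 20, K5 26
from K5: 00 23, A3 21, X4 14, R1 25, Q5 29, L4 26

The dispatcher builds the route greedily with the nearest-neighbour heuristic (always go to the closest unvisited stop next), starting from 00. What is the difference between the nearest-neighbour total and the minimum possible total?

Excess over optimum: 5 miles.

From 00: X4=9, A3=16, R1=20, K5=23, Q5=25, L4=27 → choose X4 (9).
From X4: A3=7, R1=11, K5=14, Q5=16, L4=18 → choose A3 (7).
From A3: R1=4, Q5=9, L4=11, K5=21 → choose R1 (4).
From R1: L4=12, Q5=13, K5=25 → choose L4 (12).
From L4: Q5=20, K5=26 → choose Q5 (20).
From Q5: K5=29 → choose K5 (29).
NN route 00 → X4 → A3 → R1 → L4 → Q5 → K5 → 00 costs 104.
Optimal: 00 → A3 → Q5 → R1 → L4 → K5 → X4 → 00 costs 99 (by enumerating all 360 distinct tours).
Excess = 104 − 99 = 5.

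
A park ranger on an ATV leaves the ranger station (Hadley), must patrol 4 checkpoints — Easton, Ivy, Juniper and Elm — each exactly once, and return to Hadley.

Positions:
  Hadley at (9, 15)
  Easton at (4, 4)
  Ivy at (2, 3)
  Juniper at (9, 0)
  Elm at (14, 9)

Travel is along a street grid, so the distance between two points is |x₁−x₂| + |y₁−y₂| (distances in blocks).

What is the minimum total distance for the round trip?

Shortest round trip = 54 blocks.

With 4 stops there are 4!/2 = 12 distinct round trips (a route and its reverse cost the same).
Hadley→Easton→Ivy→Juniper→Elm→Hadley: 16+3+10+14+11 = 54
Hadley→Easton→Ivy→Elm→Juniper→Hadley: 16+3+18+14+15 = 66
Hadley→Easton→Juniper→Ivy→Elm→Hadley: 16+9+10+18+11 = 64
Hadley→Easton→Juniper→Elm→Ivy→Hadley: 16+9+14+18+19 = 76
Hadley→Easton→Elm→Ivy→Juniper→Hadley: 16+15+18+10+15 = 74
Hadley→Easton→Elm→Juniper→Ivy→Hadley: 16+15+14+10+19 = 74
Hadley→Ivy→Easton→Juniper→Elm→Hadley: 19+3+9+14+11 = 56
Hadley→Ivy→Easton→Elm→Juniper→Hadley: 19+3+15+14+15 = 66
Hadley→Ivy→Juniper→Easton→Elm→Hadley: 19+10+9+15+11 = 64
Hadley→Ivy→Elm→Easton→Juniper→Hadley: 19+18+15+9+15 = 76
Hadley→Juniper→Easton→Ivy→Elm→Hadley: 15+9+3+18+11 = 56
Hadley→Juniper→Ivy→Easton→Elm→Hadley: 15+10+3+15+11 = 54
The minimum is 54.
One optimal route: Hadley → Easton → Ivy → Juniper → Elm → Hadley (or its reverse).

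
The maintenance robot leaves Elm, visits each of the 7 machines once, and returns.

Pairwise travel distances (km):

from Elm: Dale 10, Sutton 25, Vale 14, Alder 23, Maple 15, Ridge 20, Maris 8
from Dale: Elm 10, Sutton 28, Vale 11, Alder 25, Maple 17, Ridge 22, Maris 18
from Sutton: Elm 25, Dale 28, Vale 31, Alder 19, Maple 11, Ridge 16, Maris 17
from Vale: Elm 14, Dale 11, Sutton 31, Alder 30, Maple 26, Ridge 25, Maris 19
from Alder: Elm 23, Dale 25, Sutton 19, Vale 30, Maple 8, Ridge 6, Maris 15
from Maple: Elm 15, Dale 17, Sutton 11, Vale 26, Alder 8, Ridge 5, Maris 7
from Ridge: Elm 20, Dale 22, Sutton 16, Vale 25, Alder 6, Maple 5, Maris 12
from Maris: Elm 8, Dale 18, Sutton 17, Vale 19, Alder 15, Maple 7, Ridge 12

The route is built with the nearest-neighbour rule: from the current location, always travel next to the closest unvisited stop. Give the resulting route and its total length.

Total distance 98 km via the nearest-neighbour route Elm → Maris → Maple → Ridge → Alder → Sutton → Dale → Vale → Elm.

Elm → [Maris:8 / Dale:10 / Vale:14 / Maple:15 / Ridge:20 / Alder:23 / Sutton:25] → Maris (8)
Maris → [Maple:7 / Ridge:12 / Alder:15 / Sutton:17 / Dale:18 / Vale:19] → Maple (7)
Maple → [Ridge:5 / Alder:8 / Sutton:11 / Dale:17 / Vale:26] → Ridge (5)
Ridge → [Alder:6 / Sutton:16 / Dale:22 / Vale:25] → Alder (6)
Alder → [Sutton:19 / Dale:25 / Vale:30] → Sutton (19)
Sutton → [Dale:28 / Vale:31] → Dale (28)
Dale → [Vale:11] → Vale (11)
Return Vale→Elm: 14.
Total = 8 + 7 + 5 + 6 + 19 + 28 + 11 + 14 = 98.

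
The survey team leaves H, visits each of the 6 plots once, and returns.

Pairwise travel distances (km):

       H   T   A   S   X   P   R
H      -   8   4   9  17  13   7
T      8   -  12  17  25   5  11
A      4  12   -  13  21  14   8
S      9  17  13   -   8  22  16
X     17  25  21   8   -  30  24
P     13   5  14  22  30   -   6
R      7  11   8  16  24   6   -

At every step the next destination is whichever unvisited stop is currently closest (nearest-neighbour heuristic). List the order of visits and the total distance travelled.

From H: distances to unvisited — A=4, R=7, T=8, S=9, P=13, X=17. Nearest is A (4).
From A: distances to unvisited — R=8, T=12, S=13, P=14, X=21. Nearest is R (8).
From R: distances to unvisited — P=6, T=11, S=16, X=24. Nearest is P (6).
From P: distances to unvisited — T=5, S=22, X=30. Nearest is T (5).
From T: distances to unvisited — S=17, X=25. Nearest is S (17).
From S: distances to unvisited — X=8. Nearest is X (8).
Return X→H: 17.
Total = 4 + 8 + 6 + 5 + 17 + 8 + 17 = 65.

Nearest-neighbour total = 65 km; route H → A → R → P → T → S → X → H.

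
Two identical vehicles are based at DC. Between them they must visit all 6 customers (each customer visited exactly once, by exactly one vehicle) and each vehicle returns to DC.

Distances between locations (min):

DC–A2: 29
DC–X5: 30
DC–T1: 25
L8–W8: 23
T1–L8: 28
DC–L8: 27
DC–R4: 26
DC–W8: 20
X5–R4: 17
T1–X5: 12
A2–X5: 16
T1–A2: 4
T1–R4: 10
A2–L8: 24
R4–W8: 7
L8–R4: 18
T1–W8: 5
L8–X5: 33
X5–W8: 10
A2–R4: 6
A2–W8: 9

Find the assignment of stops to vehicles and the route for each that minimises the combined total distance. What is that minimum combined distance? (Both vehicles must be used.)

Try each way of splitting the stops between the two vehicles (each non-empty) and, for each split, find the best tour for each vehicle:
  {T1} + {A2, L8, X5, R4, W8}: 50 + 97 = 147
  {A2} + {T1, L8, X5, R4, W8}: 58 + 97 = 155
  {T1, A2} + {L8, X5, R4, W8}: 58 + 92 = 150
  {L8} + {T1, A2, X5, R4, W8}: 54 + 78 = 132
  {T1, L8} + {A2, X5, R4, W8}: 80 + 78 = 158
  {A2, L8} + {T1, X5, R4, W8}: 80 + 78 = 158
  … (31 splits in total)
Best: vehicle 1 DC → L8 → DC = 54; vehicle 2 DC → R4 → A2 → T1 → X5 → W8 → DC = 78; combined 132.

132 min — the smallest possible combined total.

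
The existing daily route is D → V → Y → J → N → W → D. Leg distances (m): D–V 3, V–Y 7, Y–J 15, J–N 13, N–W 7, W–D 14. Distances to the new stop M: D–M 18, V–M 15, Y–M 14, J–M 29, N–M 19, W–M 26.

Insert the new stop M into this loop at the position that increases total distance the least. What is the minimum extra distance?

Insertion cost between consecutive stops i–j is d(i,M) + d(M,j) − d(i,j):
  between D and V: 18 + 15 − 3 = 30
  between V and Y: 15 + 14 − 7 = 22
  between Y and J: 14 + 29 − 15 = 28
  between J and N: 29 + 19 − 13 = 35
  between N and W: 19 + 26 − 7 = 38
  between W and D: 26 + 18 − 14 = 30
Cheapest insertion is between V and Y, adding 22.
New total = 59 + 22 = 81.

Minimum extra distance: 22 m, inserting M between V and Y.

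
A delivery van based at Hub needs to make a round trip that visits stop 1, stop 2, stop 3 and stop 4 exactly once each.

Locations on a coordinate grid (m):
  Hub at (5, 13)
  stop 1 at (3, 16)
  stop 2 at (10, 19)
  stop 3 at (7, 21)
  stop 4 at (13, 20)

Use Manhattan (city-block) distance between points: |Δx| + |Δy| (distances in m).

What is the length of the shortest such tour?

36 m — the shortest possible round trip.

With 4 stops there are 4!/2 = 12 distinct round trips (a route and its reverse cost the same).
Hub → stop 1 → stop 2 → stop 3 → stop 4 → Hub: 5+10+5+7+15 = 42
Hub → stop 1 → stop 2 → stop 4 → stop 3 → Hub: 5+10+4+7+10 = 36
Hub → stop 1 → stop 3 → stop 2 → stop 4 → Hub: 5+9+5+4+15 = 38
Hub → stop 1 → stop 3 → stop 4 → stop 2 → Hub: 5+9+7+4+11 = 36
Hub → stop 1 → stop 4 → stop 2 → stop 3 → Hub: 5+14+4+5+10 = 38
Hub → stop 1 → stop 4 → stop 3 → stop 2 → Hub: 5+14+7+5+11 = 42
Hub → stop 2 → stop 1 → stop 3 → stop 4 → Hub: 11+10+9+7+15 = 52
Hub → stop 2 → stop 1 → stop 4 → stop 3 → Hub: 11+10+14+7+10 = 52
Hub → stop 2 → stop 3 → stop 1 → stop 4 → Hub: 11+5+9+14+15 = 54
Hub → stop 2 → stop 4 → stop 1 → stop 3 → Hub: 11+4+14+9+10 = 48
Hub → stop 3 → stop 1 → stop 2 → stop 4 → Hub: 10+9+10+4+15 = 48
Hub → stop 3 → stop 2 → stop 1 → stop 4 → Hub: 10+5+10+14+15 = 54
The minimum is 36.
One optimal route: Hub → stop 1 → stop 2 → stop 4 → stop 3 → Hub (or its reverse).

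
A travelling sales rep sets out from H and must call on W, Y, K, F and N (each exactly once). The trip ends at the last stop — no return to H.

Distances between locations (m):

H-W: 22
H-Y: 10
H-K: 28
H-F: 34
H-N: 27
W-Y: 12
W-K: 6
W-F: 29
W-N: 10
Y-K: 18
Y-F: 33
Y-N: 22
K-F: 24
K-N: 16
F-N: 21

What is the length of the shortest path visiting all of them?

65 m — the minimum one-way total.

There are 5! = 120 possible orderings.
H - W - Y - K - F - N: 22+12+18+24+21 = 97
H - W - Y - K - N - F: 22+12+18+16+21 = 89
H - W - Y - F - K - N: 22+12+33+24+16 = 107
H - W - Y - F - N - K: 22+12+33+21+16 = 104
H - W - Y - N - K - F: 22+12+22+16+24 = 96
H - W - Y - N - F - K: 22+12+22+21+24 = 101
H - W - K - Y - F - N: 22+6+18+33+21 = 100
H - W - K - Y - N - F: 22+6+18+22+21 = 89
H - W - K - F - Y - N: 22+6+24+33+22 = 107
H - W - K - F - N - Y: 22+6+24+21+22 = 95
H - W - K - N - Y - F: 22+6+16+22+33 = 99
H - W - K - N - F - Y: 22+6+16+21+33 = 98
H - W - F - Y - K - N: 22+29+33+18+16 = 118
H - W - F - Y - N - K: 22+29+33+22+16 = 122
… (106 more)
H - Y - W - K - N - F: 10+12+6+16+21 = 65  ← best
The minimum is 65.
One shortest path: H → Y → W → K → N → F.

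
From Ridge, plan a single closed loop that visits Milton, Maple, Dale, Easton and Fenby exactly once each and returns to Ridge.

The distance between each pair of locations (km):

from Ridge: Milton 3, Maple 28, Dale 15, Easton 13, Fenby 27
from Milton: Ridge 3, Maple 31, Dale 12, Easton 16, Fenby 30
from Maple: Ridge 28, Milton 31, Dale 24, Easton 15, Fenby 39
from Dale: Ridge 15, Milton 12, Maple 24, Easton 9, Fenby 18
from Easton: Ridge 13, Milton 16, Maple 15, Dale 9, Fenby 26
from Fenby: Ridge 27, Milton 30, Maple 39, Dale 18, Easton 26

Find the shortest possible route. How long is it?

Ridge→Milton→Maple→Dale→Easton→Fenby→Ridge: 3+31+24+9+26+27 = 120
Ridge→Milton→Maple→Dale→Fenby→Easton→Ridge: 3+31+24+18+26+13 = 115
Ridge→Milton→Maple→Easton→Dale→Fenby→Ridge: 3+31+15+9+18+27 = 103
Ridge→Milton→Maple→Easton→Fenby→Dale→Ridge: 3+31+15+26+18+15 = 108
Ridge→Milton→Maple→Fenby→Dale→Easton→Ridge: 3+31+39+18+9+13 = 113
Ridge→Milton→Maple→Fenby→Easton→Dale→Ridge: 3+31+39+26+9+15 = 123
Ridge→Milton→Dale→Maple→Easton→Fenby→Ridge: 3+12+24+15+26+27 = 107
Ridge→Milton→Dale→Maple→Fenby→Easton→Ridge: 3+12+24+39+26+13 = 117
Ridge→Milton→Dale→Easton→Maple→Fenby→Ridge: 3+12+9+15+39+27 = 105
Ridge→Milton→Dale→Easton→Fenby→Maple→Ridge: 3+12+9+26+39+28 = 117
Ridge→Milton→Dale→Fenby→Maple→Easton→Ridge: 3+12+18+39+15+13 = 100
Ridge→Milton→Dale→Fenby→Easton→Maple→Ridge: 3+12+18+26+15+28 = 102
Ridge→Milton→Easton→Maple→Dale→Fenby→Ridge: 3+16+15+24+18+27 = 103
Ridge→Milton→Easton→Maple→Fenby→Dale→Ridge: 3+16+15+39+18+15 = 106
… (46 more)
The minimum is 100.
One optimal route: Ridge → Milton → Dale → Fenby → Maple → Easton → Ridge (or its reverse).

Minimum total distance: 100 km.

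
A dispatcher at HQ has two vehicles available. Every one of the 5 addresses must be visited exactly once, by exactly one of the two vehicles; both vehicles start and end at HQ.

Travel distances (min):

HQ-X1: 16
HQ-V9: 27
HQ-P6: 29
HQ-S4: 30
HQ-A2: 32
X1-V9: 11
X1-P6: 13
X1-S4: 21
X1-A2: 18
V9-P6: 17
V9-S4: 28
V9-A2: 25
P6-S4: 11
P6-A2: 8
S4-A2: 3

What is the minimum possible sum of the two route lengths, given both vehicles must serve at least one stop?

Try each way of splitting the stops between the two vehicles (each non-empty) and, for each split, find the best tour for each vehicle:
  {X1} + {V9, P6, S4, A2}: 32 + 85 = 117
  {V9} + {X1, P6, S4, A2}: 54 + 70 = 124
  {X1, V9} + {P6, S4, A2}: 54 + 70 = 124
  {P6} + {X1, V9, S4, A2}: 58 + 85 = 143
  {X1, P6} + {V9, S4, A2}: 58 + 85 = 143
  {V9, P6} + {X1, S4, A2}: 73 + 67 = 140
  … (15 splits in total)
Best: vehicle 1 HQ → X1 → HQ = 32; vehicle 2 HQ → V9 → P6 → A2 → S4 → HQ = 85; combined 117.

Minimum combined distance: 117 min.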